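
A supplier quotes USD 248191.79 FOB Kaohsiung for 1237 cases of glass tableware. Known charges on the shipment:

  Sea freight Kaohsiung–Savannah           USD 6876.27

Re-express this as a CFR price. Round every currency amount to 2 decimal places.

From FOB to CFR, the seller additionally bears: freight.
CFR price = 248191.79 + 6876.27 = 255068.06

CFR price: USD 255068.06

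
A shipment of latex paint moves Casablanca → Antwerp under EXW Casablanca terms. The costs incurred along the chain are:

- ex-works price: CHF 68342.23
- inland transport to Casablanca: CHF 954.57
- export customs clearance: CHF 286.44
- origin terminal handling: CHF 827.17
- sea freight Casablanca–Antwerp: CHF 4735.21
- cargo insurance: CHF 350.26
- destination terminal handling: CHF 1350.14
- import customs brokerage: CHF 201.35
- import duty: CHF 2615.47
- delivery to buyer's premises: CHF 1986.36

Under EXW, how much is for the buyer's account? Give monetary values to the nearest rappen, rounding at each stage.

Buyer's account: CHF 13306.97

EXW: the seller makes goods available at their premises; the buyer bears all onward costs.
Seller's account: goods 68342.23 = 68342.23
Buyer's account: inland to port 954.57 + export clearance 286.44 + origin terminal 827.17 + freight 4735.21 + insurance 350.26 + destination terminal 1350.14 + brokerage 201.35 + duty 2615.47 + delivery 1986.36 = 13306.97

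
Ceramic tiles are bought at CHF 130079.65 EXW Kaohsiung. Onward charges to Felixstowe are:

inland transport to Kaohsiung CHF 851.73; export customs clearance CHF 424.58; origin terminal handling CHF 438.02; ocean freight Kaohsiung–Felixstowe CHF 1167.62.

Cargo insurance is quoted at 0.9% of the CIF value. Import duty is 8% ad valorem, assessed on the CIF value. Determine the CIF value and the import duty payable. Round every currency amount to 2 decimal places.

CIF value: CHF 134169.12; import duty: CHF 10733.53

Let C be the CIF value. C = EXW price + pre-shipment costs + freight + 0.9% × C
C − 0.9% × C = 130079.65 + 851.73 + 424.58 + 438.02 + 1167.62
0.991 × C = 132961.60
C = 132961.60 / 0.991 = 134169.12
Insurance premium = 0.9% × 134169.12 = 1207.52
Import duty = 134169.12 × 8% = 10733.53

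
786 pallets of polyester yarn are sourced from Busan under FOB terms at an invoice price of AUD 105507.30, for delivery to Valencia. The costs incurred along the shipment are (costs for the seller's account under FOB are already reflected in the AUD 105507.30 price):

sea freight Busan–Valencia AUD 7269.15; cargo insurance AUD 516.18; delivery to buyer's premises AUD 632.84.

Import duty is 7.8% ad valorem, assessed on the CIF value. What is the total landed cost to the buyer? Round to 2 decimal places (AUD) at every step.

Total landed cost: AUD 122762.30

FOB: the seller bears costs until goods are on board at the origin port; the buyer bears freight, insurance and all costs thereafter.
CIF value = FOB price + freight + insurance = 105507.30 + 7269.15 + 516.18 = 113292.63
Import duty = 113292.63 × 7.8% = 8836.83
Buyer bears: freight 7269.15 + insurance 516.18 + delivery 632.84 + duty 8836.83 = 17255.00
Landed cost = invoice 105507.30 + 17255.00 = 122762.30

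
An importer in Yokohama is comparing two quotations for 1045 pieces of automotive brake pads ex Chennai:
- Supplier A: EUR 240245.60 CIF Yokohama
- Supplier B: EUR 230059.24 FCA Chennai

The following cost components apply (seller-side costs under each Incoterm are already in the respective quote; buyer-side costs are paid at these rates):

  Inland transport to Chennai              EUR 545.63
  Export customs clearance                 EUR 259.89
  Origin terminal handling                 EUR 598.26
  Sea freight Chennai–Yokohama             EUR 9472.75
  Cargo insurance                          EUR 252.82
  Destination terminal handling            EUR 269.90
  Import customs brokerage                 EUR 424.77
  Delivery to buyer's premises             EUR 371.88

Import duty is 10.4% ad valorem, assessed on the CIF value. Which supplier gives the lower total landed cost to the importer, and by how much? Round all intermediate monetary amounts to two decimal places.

Supplier A (CIF):
The CIF price already equals the CIF value: 240245.60
Import duty = 240245.60 × 10.4% = 24985.54
Buyer bears (A): 269.90 + 424.77 + 371.88 = 1066.55
Landed cost (A) = invoice 240245.60 + 1066.55 + duty 24985.54 = 266297.69
Supplier B (FCA):
CIF value = FCA price + origin terminal + freight + insurance = 230059.24 + 598.26 + 9472.75 + 252.82 = 240383.07
Import duty = 240383.07 × 10.4% = 24999.84
Buyer bears (B): 598.26 + 9472.75 + 252.82 + 269.90 + 424.77 + 371.88 = 11390.38
Landed cost (B) = invoice 230059.24 + 11390.38 + duty 24999.84 = 266449.46
Difference = |266297.69 − 266449.46| = 151.77

Supplier A is cheaper by EUR 151.77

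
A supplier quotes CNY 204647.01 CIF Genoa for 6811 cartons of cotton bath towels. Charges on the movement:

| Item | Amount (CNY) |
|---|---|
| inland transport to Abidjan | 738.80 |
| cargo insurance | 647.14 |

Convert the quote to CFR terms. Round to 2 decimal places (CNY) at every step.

Not relevant to the conversion: inland to port — on the seller under both CIF and CFR; already in the CIF price and stays in the CFR price.
From CIF to CFR, the seller no longer bears: insurance.
CFR price = 204647.01 − 647.14 = 203999.87

CFR price: CNY 203999.87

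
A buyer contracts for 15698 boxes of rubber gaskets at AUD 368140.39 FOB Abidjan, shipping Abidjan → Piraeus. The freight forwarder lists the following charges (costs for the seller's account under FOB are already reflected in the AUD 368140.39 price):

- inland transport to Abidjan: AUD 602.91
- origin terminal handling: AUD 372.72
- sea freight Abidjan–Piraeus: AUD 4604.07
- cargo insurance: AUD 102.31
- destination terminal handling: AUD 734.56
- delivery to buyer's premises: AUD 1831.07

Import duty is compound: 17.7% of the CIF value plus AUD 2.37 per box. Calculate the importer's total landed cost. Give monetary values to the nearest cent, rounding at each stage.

Total landed cost: AUD 478610.54

FOB: the seller bears costs until goods are on board at the origin port; the buyer bears freight, insurance and all costs thereafter.
Already in the invoice (seller's account under FOB): inland to port, origin terminal — exclude.
CIF value = FOB price + freight + insurance = 368140.39 + 4604.07 + 102.31 = 372846.77
Ad valorem component: 372846.77 × 17.7% = 65993.88
Specific component: 15698 × 2.37 = 37204.26
Import duty = 65993.88 + 37204.26 = 103198.14
Buyer bears: freight 4604.07 + insurance 102.31 + destination terminal 734.56 + delivery 1831.07 + duty 103198.14 = 110470.15
Landed cost = invoice 368140.39 + 110470.15 = 478610.54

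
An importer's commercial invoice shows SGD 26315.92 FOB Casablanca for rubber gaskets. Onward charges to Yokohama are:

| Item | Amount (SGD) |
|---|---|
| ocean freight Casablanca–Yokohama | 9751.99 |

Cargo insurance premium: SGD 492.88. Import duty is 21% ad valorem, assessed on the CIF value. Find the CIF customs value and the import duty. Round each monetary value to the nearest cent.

CIF value: SGD 36560.79; import duty: SGD 7677.77

CIF = FOB price + freight + insurance
CIF = 26315.92 + 9751.99 + 492.88 = 36560.79
Import duty = 36560.79 × 21% = 7677.77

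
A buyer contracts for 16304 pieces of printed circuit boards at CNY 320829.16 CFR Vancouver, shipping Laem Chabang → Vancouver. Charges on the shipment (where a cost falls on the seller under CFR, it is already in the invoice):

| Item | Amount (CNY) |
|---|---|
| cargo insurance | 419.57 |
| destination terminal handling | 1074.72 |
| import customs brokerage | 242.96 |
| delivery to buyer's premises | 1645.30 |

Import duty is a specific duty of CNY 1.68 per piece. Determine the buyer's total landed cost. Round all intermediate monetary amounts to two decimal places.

CFR: the seller pays costs through ocean freight to the destination port, but not insurance.
CIF value = CFR price + insurance = 320829.16 + 419.57 = 321248.73
Import duty = 16304 × 1.68 = 27390.72
Buyer bears: insurance 419.57 + destination terminal 1074.72 + brokerage 242.96 + delivery 1645.30 + duty 27390.72 = 30773.27
Landed cost = invoice 320829.16 + 30773.27 = 351602.43

Total landed cost: CNY 351602.43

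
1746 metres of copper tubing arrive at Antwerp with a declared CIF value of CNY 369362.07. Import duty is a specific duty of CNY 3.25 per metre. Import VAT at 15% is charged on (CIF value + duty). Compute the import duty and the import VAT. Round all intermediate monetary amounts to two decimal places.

Import duty = 1746 × 3.25 = 5674.50
VAT base = CIF + duty = 369362.07 + 5674.50 = 375036.57
Import VAT = 375036.57 × 15% = 56255.49

Import duty: CNY 5674.50; import VAT: CNY 56255.49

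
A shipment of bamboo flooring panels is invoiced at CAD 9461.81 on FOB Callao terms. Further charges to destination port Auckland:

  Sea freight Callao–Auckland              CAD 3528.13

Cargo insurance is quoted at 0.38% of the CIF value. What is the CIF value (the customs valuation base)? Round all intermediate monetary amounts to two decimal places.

Let C be the CIF value. C = FOB price + freight + 0.38% × C
C − 0.38% × C = 9461.81 + 3528.13
0.9962 × C = 12989.94
C = 12989.94 / 0.9962 = 13039.49
Insurance premium = 0.38% × 13039.49 = 49.55

CIF value: CAD 13039.49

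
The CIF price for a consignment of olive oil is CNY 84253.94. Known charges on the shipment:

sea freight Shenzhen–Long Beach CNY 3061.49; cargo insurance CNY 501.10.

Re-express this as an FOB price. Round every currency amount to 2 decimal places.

From CIF to FOB, the seller no longer bears: freight, insurance.
FOB price = 84253.94 − 3061.49 − 501.10 = 80691.35

FOB price: CNY 80691.35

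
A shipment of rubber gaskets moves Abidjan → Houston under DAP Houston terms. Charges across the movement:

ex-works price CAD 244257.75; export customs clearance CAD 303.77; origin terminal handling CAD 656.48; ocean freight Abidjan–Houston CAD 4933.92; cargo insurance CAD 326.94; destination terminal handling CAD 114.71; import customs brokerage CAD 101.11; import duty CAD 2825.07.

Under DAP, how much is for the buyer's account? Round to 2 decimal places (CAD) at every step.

Buyer's account: CAD 2926.18

DAP: the seller bears all costs to the named destination except import duty and clearance.
Seller's account: goods 244257.75 + export clearance 303.77 + origin terminal 656.48 + freight 4933.92 + insurance 326.94 + destination terminal 114.71 = 250593.57
Buyer's account: brokerage 101.11 + duty 2825.07 = 2926.18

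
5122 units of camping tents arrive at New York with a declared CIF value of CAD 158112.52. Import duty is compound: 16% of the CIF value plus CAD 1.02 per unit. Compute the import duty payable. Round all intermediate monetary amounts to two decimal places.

Import duty: CAD 30522.44

Ad valorem component: 158112.52 × 16% = 25298.00
Specific component: 5122 × 1.02 = 5224.44
Import duty = 25298.00 + 5224.44 = 30522.44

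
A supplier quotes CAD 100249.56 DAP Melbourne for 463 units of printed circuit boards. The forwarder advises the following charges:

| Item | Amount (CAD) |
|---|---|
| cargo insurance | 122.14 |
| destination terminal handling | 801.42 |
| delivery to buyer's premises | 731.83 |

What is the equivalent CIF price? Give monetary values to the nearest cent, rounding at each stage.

Not relevant to the conversion: insurance — on the seller under both DAP and CIF; already in the DAP price and stays in the CIF price.
From DAP to CIF, the seller no longer bears: destination terminal, delivery.
CIF price = 100249.56 − 801.42 − 731.83 = 98716.31

CIF price: CAD 98716.31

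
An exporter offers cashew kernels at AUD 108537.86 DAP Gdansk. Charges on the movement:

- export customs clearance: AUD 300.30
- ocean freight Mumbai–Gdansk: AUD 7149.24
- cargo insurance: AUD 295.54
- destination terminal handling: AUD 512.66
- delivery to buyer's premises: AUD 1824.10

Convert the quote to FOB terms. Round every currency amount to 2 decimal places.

Not relevant to the conversion: export clearance — on the seller under both DAP and FOB; already in the DAP price and stays in the FOB price.
From DAP to FOB, the seller no longer bears: freight, insurance, destination terminal, delivery.
FOB price = 108537.86 − 7149.24 − 295.54 − 512.66 − 1824.10 = 98756.32

FOB price: AUD 98756.32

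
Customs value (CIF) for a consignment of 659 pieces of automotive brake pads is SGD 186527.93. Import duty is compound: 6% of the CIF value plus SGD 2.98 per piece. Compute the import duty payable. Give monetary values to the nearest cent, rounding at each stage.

Ad valorem component: 186527.93 × 6% = 11191.68
Specific component: 659 × 2.98 = 1963.82
Import duty = 11191.68 + 1963.82 = 13155.50

Import duty: SGD 13155.50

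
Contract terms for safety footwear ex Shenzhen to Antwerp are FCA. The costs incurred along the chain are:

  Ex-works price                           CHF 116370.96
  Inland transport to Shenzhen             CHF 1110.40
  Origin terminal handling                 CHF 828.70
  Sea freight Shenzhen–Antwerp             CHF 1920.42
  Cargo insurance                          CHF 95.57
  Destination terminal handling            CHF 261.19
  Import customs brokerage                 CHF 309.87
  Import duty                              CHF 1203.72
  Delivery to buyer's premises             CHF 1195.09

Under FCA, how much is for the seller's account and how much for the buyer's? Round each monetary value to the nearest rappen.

FCA: the seller delivers export-cleared goods to the carrier; the buyer bears costs from that point.
Seller's account: goods 116370.96 + inland to port 1110.40 = 117481.36
Buyer's account: origin terminal 828.70 + freight 1920.42 + insurance 95.57 + destination terminal 261.19 + brokerage 309.87 + duty 1203.72 + delivery 1195.09 = 5814.56

Seller: CHF 117481.36; buyer: CHF 5814.56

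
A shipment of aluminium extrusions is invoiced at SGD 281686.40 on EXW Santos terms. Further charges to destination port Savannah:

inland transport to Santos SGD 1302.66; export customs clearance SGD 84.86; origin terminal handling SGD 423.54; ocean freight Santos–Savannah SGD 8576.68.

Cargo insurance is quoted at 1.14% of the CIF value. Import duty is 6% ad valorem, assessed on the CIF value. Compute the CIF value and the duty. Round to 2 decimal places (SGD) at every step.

CIF value: SGD 295442.18; import duty: SGD 17726.53

Let C be the CIF value. C = EXW price + pre-shipment costs + freight + 1.14% × C
C − 1.14% × C = 281686.40 + 1302.66 + 84.86 + 423.54 + 8576.68
0.9886 × C = 292074.14
C = 292074.14 / 0.9886 = 295442.18
Insurance premium = 1.14% × 295442.18 = 3368.04
Import duty = 295442.18 × 6% = 17726.53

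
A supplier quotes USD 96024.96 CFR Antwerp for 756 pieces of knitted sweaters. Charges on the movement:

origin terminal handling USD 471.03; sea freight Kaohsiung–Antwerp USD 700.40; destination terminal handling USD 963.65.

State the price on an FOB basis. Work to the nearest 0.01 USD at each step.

Not relevant to the conversion: origin terminal — on the seller under both CFR and FOB; already in the CFR price and stays in the FOB price. destination terminal — on the buyer under both terms; not part of either seller's price.
From CFR to FOB, the seller no longer bears: freight.
FOB price = 96024.96 − 700.40 = 95324.56

FOB price: USD 95324.56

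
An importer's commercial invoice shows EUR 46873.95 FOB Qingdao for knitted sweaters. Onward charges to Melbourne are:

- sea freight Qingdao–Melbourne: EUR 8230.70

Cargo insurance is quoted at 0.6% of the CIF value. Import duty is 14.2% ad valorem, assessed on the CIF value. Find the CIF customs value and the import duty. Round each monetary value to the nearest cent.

Let C be the CIF value. C = FOB price + freight + 0.6% × C
C − 0.6% × C = 46873.95 + 8230.70
0.994 × C = 55104.65
C = 55104.65 / 0.994 = 55437.27
Insurance premium = 0.6% × 55437.27 = 332.62
Import duty = 55437.27 × 14.2% = 7872.09

CIF value: EUR 55437.27; import duty: EUR 7872.09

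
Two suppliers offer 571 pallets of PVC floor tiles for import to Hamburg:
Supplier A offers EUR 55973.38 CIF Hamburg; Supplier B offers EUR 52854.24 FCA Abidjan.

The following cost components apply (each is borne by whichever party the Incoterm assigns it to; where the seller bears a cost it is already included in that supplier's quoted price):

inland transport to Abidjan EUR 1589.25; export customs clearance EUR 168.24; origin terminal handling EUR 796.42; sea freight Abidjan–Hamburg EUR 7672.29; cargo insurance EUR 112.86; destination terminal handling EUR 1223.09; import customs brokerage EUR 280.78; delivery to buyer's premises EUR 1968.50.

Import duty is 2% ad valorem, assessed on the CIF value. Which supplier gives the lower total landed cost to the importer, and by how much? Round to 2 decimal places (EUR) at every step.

Supplier A (CIF):
The CIF price already equals the CIF value: 55973.38
Import duty = 55973.38 × 2% = 1119.47
Buyer bears (A): 1223.09 + 280.78 + 1968.50 = 3472.37
Landed cost (A) = invoice 55973.38 + 3472.37 + duty 1119.47 = 60565.22
Supplier B (FCA):
CIF value = FCA price + origin terminal + freight + insurance = 52854.24 + 796.42 + 7672.29 + 112.86 = 61435.81
Import duty = 61435.81 × 2% = 1228.72
Buyer bears (B): 796.42 + 7672.29 + 112.86 + 1223.09 + 280.78 + 1968.50 = 12053.94
Landed cost (B) = invoice 52854.24 + 12053.94 + duty 1228.72 = 66136.90
Difference = |60565.22 − 66136.90| = 5571.68

Supplier A is cheaper by EUR 5571.68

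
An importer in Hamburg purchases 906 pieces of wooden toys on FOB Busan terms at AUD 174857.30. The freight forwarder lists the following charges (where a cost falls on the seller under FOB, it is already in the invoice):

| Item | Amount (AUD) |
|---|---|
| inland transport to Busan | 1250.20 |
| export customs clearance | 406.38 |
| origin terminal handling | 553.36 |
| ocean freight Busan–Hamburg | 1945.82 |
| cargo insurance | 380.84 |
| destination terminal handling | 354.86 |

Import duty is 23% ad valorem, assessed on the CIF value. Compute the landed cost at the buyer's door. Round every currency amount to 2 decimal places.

Total landed cost: AUD 218291.13

FOB: the seller bears costs until goods are on board at the origin port; the buyer bears freight, insurance and all costs thereafter.
Already in the invoice (seller's account under FOB): inland to port, export clearance, origin terminal — exclude.
CIF value = FOB price + freight + insurance = 174857.30 + 1945.82 + 380.84 = 177183.96
Import duty = 177183.96 × 23% = 40752.31
Buyer bears: freight 1945.82 + insurance 380.84 + destination terminal 354.86 + duty 40752.31 = 43433.83
Landed cost = invoice 174857.30 + 43433.83 = 218291.13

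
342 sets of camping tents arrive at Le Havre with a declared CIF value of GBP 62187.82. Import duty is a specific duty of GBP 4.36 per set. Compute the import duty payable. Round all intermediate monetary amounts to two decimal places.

Import duty = 342 × 4.36 = 1491.12

Import duty: GBP 1491.12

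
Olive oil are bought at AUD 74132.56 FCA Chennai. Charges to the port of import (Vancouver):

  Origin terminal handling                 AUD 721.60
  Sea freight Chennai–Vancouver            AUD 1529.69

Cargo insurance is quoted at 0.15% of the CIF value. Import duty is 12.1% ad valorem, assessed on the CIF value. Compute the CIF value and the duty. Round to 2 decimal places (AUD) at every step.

Let C be the CIF value. C = FCA price + pre-shipment costs + freight + 0.15% × C
C − 0.15% × C = 74132.56 + 721.60 + 1529.69
0.9985 × C = 76383.85
C = 76383.85 / 0.9985 = 76498.60
Insurance premium = 0.15% × 76498.60 = 114.75
Import duty = 76498.60 × 12.1% = 9256.33

CIF value: AUD 76498.60; import duty: AUD 9256.33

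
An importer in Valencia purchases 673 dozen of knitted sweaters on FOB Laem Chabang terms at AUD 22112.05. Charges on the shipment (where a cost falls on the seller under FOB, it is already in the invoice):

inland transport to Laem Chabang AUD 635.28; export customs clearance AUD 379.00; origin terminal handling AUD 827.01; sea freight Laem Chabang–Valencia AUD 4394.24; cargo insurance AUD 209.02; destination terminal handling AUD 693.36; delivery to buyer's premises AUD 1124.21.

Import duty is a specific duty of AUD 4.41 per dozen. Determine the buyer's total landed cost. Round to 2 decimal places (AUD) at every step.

Total landed cost: AUD 31500.81

FOB: the seller bears costs until goods are on board at the origin port; the buyer bears freight, insurance and all costs thereafter.
Already in the invoice (seller's account under FOB): inland to port, export clearance, origin terminal — exclude.
CIF value = FOB price + freight + insurance = 22112.05 + 4394.24 + 209.02 = 26715.31
Import duty = 673 × 4.41 = 2967.93
Buyer bears: freight 4394.24 + insurance 209.02 + destination terminal 693.36 + delivery 1124.21 + duty 2967.93 = 9388.76
Landed cost = invoice 22112.05 + 9388.76 = 31500.81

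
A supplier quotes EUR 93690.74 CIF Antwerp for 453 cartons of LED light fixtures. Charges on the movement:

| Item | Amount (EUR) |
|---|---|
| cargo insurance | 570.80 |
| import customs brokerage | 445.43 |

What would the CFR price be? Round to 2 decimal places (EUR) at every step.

CFR price: EUR 93119.94

Not relevant to the conversion: brokerage — on the buyer under both terms; not part of either seller's price.
From CIF to CFR, the seller no longer bears: insurance.
CFR price = 93690.74 − 570.80 = 93119.94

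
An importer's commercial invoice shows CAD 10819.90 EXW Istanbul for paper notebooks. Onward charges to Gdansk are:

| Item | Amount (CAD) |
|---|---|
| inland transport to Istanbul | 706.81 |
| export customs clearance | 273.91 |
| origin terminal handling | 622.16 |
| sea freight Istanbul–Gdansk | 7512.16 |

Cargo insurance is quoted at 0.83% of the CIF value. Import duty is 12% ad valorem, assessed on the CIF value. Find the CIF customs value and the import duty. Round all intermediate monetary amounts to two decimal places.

Let C be the CIF value. C = EXW price + pre-shipment costs + freight + 0.83% × C
C − 0.83% × C = 10819.90 + 706.81 + 273.91 + 622.16 + 7512.16
0.9917 × C = 19934.94
C = 19934.94 / 0.9917 = 20101.78
Insurance premium = 0.83% × 20101.78 = 166.84
Import duty = 20101.78 × 12% = 2412.21

CIF value: CAD 20101.78; import duty: CAD 2412.21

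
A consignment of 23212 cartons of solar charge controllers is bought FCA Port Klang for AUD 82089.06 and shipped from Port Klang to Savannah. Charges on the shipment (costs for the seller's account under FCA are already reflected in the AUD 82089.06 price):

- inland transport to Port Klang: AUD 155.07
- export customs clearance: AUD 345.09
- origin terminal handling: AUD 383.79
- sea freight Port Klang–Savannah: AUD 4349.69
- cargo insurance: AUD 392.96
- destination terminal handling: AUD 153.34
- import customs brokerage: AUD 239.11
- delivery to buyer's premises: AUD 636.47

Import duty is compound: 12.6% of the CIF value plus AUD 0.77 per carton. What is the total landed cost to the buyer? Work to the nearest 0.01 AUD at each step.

Total landed cost: AUD 117106.81

FCA: the seller delivers export-cleared goods to the carrier; the buyer bears costs from that point.
Already in the invoice (seller's account under FCA): inland to port, export clearance — exclude.
CIF value = FCA price + origin terminal + freight + insurance = 82089.06 + 383.79 + 4349.69 + 392.96 = 87215.50
Ad valorem component: 87215.50 × 12.6% = 10989.15
Specific component: 23212 × 0.77 = 17873.24
Import duty = 10989.15 + 17873.24 = 28862.39
Buyer bears: origin terminal 383.79 + freight 4349.69 + insurance 392.96 + destination terminal 153.34 + brokerage 239.11 + delivery 636.47 + duty 28862.39 = 35017.75
Landed cost = invoice 82089.06 + 35017.75 = 117106.81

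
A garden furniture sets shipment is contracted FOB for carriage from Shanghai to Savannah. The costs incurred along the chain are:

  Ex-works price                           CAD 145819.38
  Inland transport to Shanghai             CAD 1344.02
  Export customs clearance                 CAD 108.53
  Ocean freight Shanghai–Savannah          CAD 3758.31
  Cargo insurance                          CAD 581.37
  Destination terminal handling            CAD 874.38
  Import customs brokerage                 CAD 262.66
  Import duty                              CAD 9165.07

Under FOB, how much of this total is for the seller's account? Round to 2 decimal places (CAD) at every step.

Seller's account: CAD 147271.93

FOB: the seller bears costs until goods are on board at the origin port; the buyer bears freight, insurance and all costs thereafter.
Seller's account: goods 145819.38 + inland to port 1344.02 + export clearance 108.53 = 147271.93
Buyer's account: freight 3758.31 + insurance 581.37 + destination terminal 874.38 + brokerage 262.66 + duty 9165.07 = 14641.79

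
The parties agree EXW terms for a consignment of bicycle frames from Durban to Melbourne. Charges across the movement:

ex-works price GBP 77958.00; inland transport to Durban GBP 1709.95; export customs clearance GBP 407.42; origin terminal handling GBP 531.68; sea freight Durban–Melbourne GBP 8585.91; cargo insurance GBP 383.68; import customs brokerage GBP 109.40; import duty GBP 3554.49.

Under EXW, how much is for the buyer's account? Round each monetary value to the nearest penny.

EXW: the seller makes goods available at their premises; the buyer bears all onward costs.
Seller's account: goods 77958.00 = 77958.00
Buyer's account: inland to port 1709.95 + export clearance 407.42 + origin terminal 531.68 + freight 8585.91 + insurance 383.68 + brokerage 109.40 + duty 3554.49 = 15282.53

Buyer's account: GBP 15282.53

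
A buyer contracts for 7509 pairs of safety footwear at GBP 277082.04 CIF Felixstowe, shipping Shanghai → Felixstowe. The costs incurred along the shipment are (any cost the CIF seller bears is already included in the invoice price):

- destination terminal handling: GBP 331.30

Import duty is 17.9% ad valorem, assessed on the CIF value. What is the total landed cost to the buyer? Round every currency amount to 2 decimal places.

Total landed cost: GBP 327011.03

CIF: the seller pays costs through ocean freight and marine insurance to the destination port.
The CIF price already equals the CIF value: 277082.04
Import duty = 277082.04 × 17.9% = 49597.69
Buyer bears: destination terminal 331.30 + duty 49597.69 = 49928.99
Landed cost = invoice 277082.04 + 49928.99 = 327011.03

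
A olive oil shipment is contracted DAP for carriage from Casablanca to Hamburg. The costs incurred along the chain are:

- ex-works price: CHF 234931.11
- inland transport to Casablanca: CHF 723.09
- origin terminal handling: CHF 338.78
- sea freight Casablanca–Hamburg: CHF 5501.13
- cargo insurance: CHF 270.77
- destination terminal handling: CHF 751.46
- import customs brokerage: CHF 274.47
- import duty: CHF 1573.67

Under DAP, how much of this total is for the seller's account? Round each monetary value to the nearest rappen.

DAP: the seller bears all costs to the named destination except import duty and clearance.
Seller's account: goods 234931.11 + inland to port 723.09 + origin terminal 338.78 + freight 5501.13 + insurance 270.77 + destination terminal 751.46 = 242516.34
Buyer's account: brokerage 274.47 + duty 1573.67 = 1848.14

Seller's account: CHF 242516.34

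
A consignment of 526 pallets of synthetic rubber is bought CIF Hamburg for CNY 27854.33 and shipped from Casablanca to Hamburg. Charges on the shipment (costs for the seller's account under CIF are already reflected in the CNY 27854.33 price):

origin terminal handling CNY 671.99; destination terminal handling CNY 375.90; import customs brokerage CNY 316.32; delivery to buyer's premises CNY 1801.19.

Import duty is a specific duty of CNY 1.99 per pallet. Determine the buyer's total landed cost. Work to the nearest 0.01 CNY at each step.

CIF: the seller pays costs through ocean freight and marine insurance to the destination port.
Already in the invoice (seller's account under CIF): origin terminal — exclude.
The CIF price already equals the CIF value: 27854.33
Import duty = 526 × 1.99 = 1046.74
Buyer bears: destination terminal 375.90 + brokerage 316.32 + delivery 1801.19 + duty 1046.74 = 3540.15
Landed cost = invoice 27854.33 + 3540.15 = 31394.48

Total landed cost: CNY 31394.48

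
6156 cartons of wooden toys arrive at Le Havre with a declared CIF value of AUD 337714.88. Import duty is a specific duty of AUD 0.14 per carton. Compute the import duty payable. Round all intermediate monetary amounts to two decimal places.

Import duty = 6156 × 0.14 = 861.84

Import duty: AUD 861.84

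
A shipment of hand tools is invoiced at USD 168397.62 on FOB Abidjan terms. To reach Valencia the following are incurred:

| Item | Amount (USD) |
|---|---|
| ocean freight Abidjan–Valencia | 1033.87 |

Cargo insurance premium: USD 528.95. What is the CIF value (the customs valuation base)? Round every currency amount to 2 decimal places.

CIF = FOB price + freight + insurance
CIF = 168397.62 + 1033.87 + 528.95 = 169960.44

CIF value: USD 169960.44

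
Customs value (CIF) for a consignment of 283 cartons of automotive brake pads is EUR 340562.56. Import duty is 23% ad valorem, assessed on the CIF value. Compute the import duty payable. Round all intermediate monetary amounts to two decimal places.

Import duty = 340562.56 × 23% = 78329.39

Import duty: EUR 78329.39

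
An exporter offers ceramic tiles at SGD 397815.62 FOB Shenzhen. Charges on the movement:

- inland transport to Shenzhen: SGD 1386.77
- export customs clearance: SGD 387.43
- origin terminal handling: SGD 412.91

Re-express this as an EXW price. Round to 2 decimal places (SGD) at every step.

From FOB to EXW, the seller no longer bears: inland to port, export clearance, origin terminal.
EXW price = 397815.62 − 1386.77 − 387.43 − 412.91 = 395628.51

EXW price: SGD 395628.51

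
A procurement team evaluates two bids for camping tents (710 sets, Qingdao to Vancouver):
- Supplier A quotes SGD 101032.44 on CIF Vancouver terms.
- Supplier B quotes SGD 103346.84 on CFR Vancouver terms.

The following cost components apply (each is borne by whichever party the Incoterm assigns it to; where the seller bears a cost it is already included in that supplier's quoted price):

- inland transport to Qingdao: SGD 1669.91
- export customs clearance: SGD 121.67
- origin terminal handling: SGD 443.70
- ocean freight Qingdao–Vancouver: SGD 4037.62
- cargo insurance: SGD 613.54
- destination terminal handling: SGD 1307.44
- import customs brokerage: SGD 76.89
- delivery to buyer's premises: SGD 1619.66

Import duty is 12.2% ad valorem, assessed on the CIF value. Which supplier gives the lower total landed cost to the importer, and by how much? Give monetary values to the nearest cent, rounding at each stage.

Supplier A is cheaper by SGD 3285.15

Supplier A (CIF):
The CIF price already equals the CIF value: 101032.44
Import duty = 101032.44 × 12.2% = 12325.96
Buyer bears (A): 1307.44 + 76.89 + 1619.66 = 3003.99
Landed cost (A) = invoice 101032.44 + 3003.99 + duty 12325.96 = 116362.39
Supplier B (CFR):
CIF value = CFR price + insurance = 103346.84 + 613.54 = 103960.38
Import duty = 103960.38 × 12.2% = 12683.17
Buyer bears (B): 613.54 + 1307.44 + 76.89 + 1619.66 = 3617.53
Landed cost (B) = invoice 103346.84 + 3617.53 + duty 12683.17 = 119647.54
Difference = |116362.39 − 119647.54| = 3285.15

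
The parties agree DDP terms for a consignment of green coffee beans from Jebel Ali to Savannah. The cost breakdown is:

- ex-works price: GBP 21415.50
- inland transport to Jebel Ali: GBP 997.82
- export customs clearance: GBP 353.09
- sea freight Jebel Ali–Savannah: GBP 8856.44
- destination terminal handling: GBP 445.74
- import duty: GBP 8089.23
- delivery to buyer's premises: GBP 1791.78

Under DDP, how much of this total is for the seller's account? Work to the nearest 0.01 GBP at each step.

DDP: the seller bears all costs including import duty.
Seller's account: goods 21415.50 + inland to port 997.82 + export clearance 353.09 + freight 8856.44 + destination terminal 445.74 + duty 8089.23 + delivery 1791.78 = 41949.60
Buyer's account: 0.00

Seller's account: GBP 41949.60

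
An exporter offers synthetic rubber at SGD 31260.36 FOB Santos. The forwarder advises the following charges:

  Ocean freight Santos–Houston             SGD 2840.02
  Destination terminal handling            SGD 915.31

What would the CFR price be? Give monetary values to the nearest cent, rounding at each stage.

Not relevant to the conversion: destination terminal — on the buyer under both terms; not part of either seller's price.
From FOB to CFR, the seller additionally bears: freight.
CFR price = 31260.36 + 2840.02 = 34100.38

CFR price: SGD 34100.38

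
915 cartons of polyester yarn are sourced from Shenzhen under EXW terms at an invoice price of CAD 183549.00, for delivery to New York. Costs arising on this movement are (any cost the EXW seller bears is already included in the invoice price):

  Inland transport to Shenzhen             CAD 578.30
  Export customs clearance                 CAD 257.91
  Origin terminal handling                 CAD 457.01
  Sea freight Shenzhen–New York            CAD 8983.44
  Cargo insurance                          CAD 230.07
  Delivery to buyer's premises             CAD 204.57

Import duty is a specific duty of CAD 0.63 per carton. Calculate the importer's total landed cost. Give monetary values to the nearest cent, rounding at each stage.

EXW: the seller makes goods available at their premises; the buyer bears all onward costs.
CIF value = EXW price + inland to port + export clearance + origin terminal + freight + insurance = 183549.00 + 578.30 + 257.91 + 457.01 + 8983.44 + 230.07 = 194055.73
Import duty = 915 × 0.63 = 576.45
Buyer bears: inland to port 578.30 + export clearance 257.91 + origin terminal 457.01 + freight 8983.44 + insurance 230.07 + delivery 204.57 + duty 576.45 = 11287.75
Landed cost = invoice 183549.00 + 11287.75 = 194836.75

Total landed cost: CAD 194836.75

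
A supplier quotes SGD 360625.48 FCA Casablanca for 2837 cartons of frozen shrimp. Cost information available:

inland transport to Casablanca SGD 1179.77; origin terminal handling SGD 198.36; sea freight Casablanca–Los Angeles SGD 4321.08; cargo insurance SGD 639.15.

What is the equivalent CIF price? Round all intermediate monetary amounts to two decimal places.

CIF price: SGD 365784.07

Not relevant to the conversion: inland to port — on the seller under both FCA and CIF; already in the FCA price and stays in the CIF price.
From FCA to CIF, the seller additionally bears: origin terminal, freight, insurance.
CIF price = 360625.48 + 198.36 + 4321.08 + 639.15 = 365784.07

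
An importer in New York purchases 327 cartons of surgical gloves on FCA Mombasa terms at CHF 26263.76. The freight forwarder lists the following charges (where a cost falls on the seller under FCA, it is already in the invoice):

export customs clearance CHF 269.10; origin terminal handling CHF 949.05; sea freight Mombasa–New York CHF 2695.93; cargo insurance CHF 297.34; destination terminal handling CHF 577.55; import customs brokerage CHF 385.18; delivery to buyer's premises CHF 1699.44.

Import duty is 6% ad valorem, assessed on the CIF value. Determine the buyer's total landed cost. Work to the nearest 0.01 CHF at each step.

FCA: the seller delivers export-cleared goods to the carrier; the buyer bears costs from that point.
Already in the invoice (seller's account under FCA): export clearance — exclude.
CIF value = FCA price + origin terminal + freight + insurance = 26263.76 + 949.05 + 2695.93 + 297.34 = 30206.08
Import duty = 30206.08 × 6% = 1812.36
Buyer bears: origin terminal 949.05 + freight 2695.93 + insurance 297.34 + destination terminal 577.55 + brokerage 385.18 + delivery 1699.44 + duty 1812.36 = 8416.85
Landed cost = invoice 26263.76 + 8416.85 = 34680.61

Total landed cost: CHF 34680.61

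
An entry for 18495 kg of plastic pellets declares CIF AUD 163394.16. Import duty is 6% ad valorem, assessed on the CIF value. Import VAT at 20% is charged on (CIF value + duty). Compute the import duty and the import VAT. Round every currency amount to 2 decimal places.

Import duty: AUD 9803.65; import VAT: AUD 34639.56

Import duty = 163394.16 × 6% = 9803.65
VAT base = CIF + duty = 163394.16 + 9803.65 = 173197.81
Import VAT = 173197.81 × 20% = 34639.56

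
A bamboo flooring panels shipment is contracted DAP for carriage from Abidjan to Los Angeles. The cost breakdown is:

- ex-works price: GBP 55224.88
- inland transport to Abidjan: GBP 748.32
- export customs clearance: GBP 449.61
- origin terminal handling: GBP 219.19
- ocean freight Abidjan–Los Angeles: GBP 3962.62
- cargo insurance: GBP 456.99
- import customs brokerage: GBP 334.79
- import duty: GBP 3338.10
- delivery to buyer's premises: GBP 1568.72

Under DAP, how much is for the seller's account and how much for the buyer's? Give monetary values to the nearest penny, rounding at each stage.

Seller: GBP 62630.33; buyer: GBP 3672.89

DAP: the seller bears all costs to the named destination except import duty and clearance.
Seller's account: goods 55224.88 + inland to port 748.32 + export clearance 449.61 + origin terminal 219.19 + freight 3962.62 + insurance 456.99 + delivery 1568.72 = 62630.33
Buyer's account: brokerage 334.79 + duty 3338.10 = 3672.89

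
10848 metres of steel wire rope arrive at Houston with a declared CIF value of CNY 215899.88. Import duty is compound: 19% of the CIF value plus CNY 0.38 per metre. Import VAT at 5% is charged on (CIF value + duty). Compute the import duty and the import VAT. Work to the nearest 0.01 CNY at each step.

Import duty: CNY 45143.22; import VAT: CNY 13052.16

Ad valorem component: 215899.88 × 19% = 41020.98
Specific component: 10848 × 0.38 = 4122.24
Import duty = 41020.98 + 4122.24 = 45143.22
VAT base = CIF + duty = 215899.88 + 45143.22 = 261043.10
Import VAT = 261043.10 × 5% = 13052.16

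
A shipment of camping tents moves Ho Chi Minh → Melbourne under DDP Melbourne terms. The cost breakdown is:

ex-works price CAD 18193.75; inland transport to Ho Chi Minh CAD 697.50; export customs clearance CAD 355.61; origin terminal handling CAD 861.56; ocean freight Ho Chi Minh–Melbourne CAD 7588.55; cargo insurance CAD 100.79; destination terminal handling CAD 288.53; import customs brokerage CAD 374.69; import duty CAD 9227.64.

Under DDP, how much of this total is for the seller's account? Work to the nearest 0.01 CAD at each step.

DDP: the seller bears all costs including import duty.
Seller's account: goods 18193.75 + inland to port 697.50 + export clearance 355.61 + origin terminal 861.56 + freight 7588.55 + insurance 100.79 + destination terminal 288.53 + brokerage 374.69 + duty 9227.64 = 37688.62
Buyer's account: 0.00

Seller's account: CAD 37688.62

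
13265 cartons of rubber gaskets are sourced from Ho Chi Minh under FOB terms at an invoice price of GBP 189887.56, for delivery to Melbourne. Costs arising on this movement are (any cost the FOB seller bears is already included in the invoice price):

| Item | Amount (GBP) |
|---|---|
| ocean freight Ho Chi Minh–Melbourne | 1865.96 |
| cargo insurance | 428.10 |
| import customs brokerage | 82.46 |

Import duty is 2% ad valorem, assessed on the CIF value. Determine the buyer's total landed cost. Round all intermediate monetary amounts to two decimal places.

FOB: the seller bears costs until goods are on board at the origin port; the buyer bears freight, insurance and all costs thereafter.
CIF value = FOB price + freight + insurance = 189887.56 + 1865.96 + 428.10 = 192181.62
Import duty = 192181.62 × 2% = 3843.63
Buyer bears: freight 1865.96 + insurance 428.10 + brokerage 82.46 + duty 3843.63 = 6220.15
Landed cost = invoice 189887.56 + 6220.15 = 196107.71

Total landed cost: GBP 196107.71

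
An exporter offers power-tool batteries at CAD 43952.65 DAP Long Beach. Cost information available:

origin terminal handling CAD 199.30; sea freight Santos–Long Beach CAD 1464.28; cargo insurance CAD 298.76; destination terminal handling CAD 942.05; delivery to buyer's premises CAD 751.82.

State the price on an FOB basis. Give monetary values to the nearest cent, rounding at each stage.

Not relevant to the conversion: origin terminal — on the seller under both DAP and FOB; already in the DAP price and stays in the FOB price.
From DAP to FOB, the seller no longer bears: freight, insurance, destination terminal, delivery.
FOB price = 43952.65 − 1464.28 − 298.76 − 942.05 − 751.82 = 40495.74

FOB price: CAD 40495.74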